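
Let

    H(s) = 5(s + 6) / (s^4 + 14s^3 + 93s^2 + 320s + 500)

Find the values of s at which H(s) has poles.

s = -3 + 4j, -3 - 4j, -4 + 2j, -4 - 2j

The poles are the roots of the denominator s^4 + 14s^3 + 93s^2 + 320s + 500 = 0.
No real roots exist; factor into two real quadratics: (s^2 + 6s + 25)(s^2 + 8s + 20) = 0.
Each quadratic gives a conjugate pair via the quadratic formula.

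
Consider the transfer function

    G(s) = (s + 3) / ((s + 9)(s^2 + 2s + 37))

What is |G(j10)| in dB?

|G(j10)|_dB ≈ -38.6 dB

Substitute s = j10: numerator = 3 + j10, denominator = -767 - j450.
|G(j10)| = |3 + j10| / |-767 - j450| = 10.440 / 889.26 ≈ 0.01174.
In decibels: 20·log₁₀(0.01174) ≈ -38.6 dB.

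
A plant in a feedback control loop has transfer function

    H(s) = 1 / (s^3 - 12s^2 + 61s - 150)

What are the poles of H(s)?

The poles are the roots of the denominator s^3 - 12s^2 + 61s - 150 = 0.
Trying s = 6: the polynomial evaluates to 0, so (s - 6) is a factor.
Dividing out leaves s^2 - 6s + 25 = 0.
The quadratic formula then gives s = 3 ± 4j.

s = 3 + 4j, 3 - 4j, 6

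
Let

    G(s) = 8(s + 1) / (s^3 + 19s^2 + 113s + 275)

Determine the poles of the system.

s = -4 + 3j, -4 - 3j, -11

The poles are the roots of the denominator s^3 + 19s^2 + 113s + 275 = 0.
Trying s = -11: the polynomial evaluates to 0, so (s + 11) is a factor.
Dividing out leaves s^2 + 8s + 25 = 0.
The quadratic formula then gives s = -4 ± 3j.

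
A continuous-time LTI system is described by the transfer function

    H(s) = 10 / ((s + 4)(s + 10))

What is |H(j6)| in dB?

Substitute s = j6: numerator = 10, denominator = 4 + j84.
|H(j6)| = |10| / |4 + j84| = 10 / 84.095 ≈ 0.1189.
In decibels: 20·log₁₀(0.1189) ≈ -18.5 dB.

|H(j6)|_dB ≈ -18.5 dB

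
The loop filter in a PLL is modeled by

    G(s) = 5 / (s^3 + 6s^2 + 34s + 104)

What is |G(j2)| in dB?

Substitute s = j2: numerator = 5, denominator = 80 + j60.
|G(j2)| = |5| / |80 + j60| = 5 / 100 = 0.05000.
In decibels: 20·log₁₀(0.05000) ≈ -26.0 dB.

|G(j2)|_dB ≈ -26.0 dB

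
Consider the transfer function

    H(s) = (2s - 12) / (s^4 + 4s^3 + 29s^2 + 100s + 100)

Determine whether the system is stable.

marginally stable

The denominator s^4 + 4s^3 + 29s^2 + 100s + 100 factors as (s^2 + 25)(s + 2)^2, giving poles at s = 5j, -5j, -2, -2.
Since the simple pole(s) at s = 5j, -5j lie on the jω-axis with none in the right half-plane, the system is marginally stable.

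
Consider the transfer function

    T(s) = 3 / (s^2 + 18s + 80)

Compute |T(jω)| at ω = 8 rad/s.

|T(j8)| ≈ 0.02071

Substitute s = j8: numerator = 3, denominator = 16 + j144.
|T(j8)| = |3| / |16 + j144| = 3 / 144.89 ≈ 0.02071.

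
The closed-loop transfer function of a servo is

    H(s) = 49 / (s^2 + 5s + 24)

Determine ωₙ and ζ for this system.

ωₙ ≈ 4.899 rad/s, ζ ≈ 0.5103

Compare the denominator to the standard form s^2 + 2ζωₙs + ωₙ².
ωₙ² = 24, so ωₙ = √24 ≈ 4.899 rad/s.
2ζωₙ = 5, so ζ = 5/(2·√24) ≈ 0.5103.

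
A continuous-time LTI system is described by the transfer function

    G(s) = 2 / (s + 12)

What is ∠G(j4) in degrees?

∠G(j4) ≈ -18.43°

At s = j4: numerator = 2, denominator = 12 + j4.
∠G = ∠num − ∠den = 0° − (18.435°) = -18.43°.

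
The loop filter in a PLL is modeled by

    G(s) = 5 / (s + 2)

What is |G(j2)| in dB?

Substitute s = j2: numerator = 5, denominator = 2 + j2.
|G(j2)| = |5| / |2 + j2| = 5 / 2.8284 ≈ 1.768.
In decibels: 20·log₁₀(1.768) ≈ 4.95 dB.

|G(j2)|_dB ≈ 4.95 dB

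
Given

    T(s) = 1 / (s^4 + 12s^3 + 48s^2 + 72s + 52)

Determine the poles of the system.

The poles are the roots of the denominator s^4 + 12s^3 + 48s^2 + 72s + 52 = 0.
No real roots exist; factor into two real quadratics: (s^2 + 2s + 2)(s^2 + 10s + 26) = 0.
Each quadratic gives a conjugate pair via the quadratic formula.

s = -1 + j, -1 - j, -5 + j, -5 - j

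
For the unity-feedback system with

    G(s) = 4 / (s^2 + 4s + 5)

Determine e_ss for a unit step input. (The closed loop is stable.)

G(s) has no poles at the origin.
This is a Type 0 system. Kp = lim_{s→0} G(s) = 4/5.
e_ss = 1/(1 + Kp) = 1/(1 + 4/5) = 5/9 ≈ 0.5556.

e_ss = 0.5556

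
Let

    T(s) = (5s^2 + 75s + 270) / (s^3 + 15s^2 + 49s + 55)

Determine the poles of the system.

s = -2 ± j, -11

The poles are the roots of the denominator s^3 + 15s^2 + 49s + 55 = 0.
Trying s = -11: the polynomial evaluates to 0, so (s + 11) is a factor.
Dividing out leaves s^2 + 4s + 5 = 0.
The quadratic formula then gives s = -2 ± 1j.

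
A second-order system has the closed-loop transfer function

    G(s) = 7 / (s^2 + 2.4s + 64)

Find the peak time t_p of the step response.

t_p ≈ 0.3972 s

Comparing s^2 + 2.4s + 64 to s^2 + 2ζωₙs + ωₙ²: ωₙ = 8 rad/s and ζ = 2.4/(2·8) = 0.15.
ζωₙ = 2.4/2 = 1.2, so ω_d = ωₙ√(1−ζ²) = √(ωₙ² − (ζωₙ)²) = √(64 − 1.2²) = √62.56 ≈ 7.909 rad/s.
t_p = π/ω_d = π/7.909 ≈ 0.3972 s.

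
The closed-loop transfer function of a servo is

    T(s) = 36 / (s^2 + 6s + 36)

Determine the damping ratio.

Compare the denominator to the standard form s^2 + 2ζωₙs + ωₙ².
ωₙ² = 36, so ωₙ = 6 rad/s.
2ζωₙ = 6, so ζ = 6/(2·6) = 0.5.

ζ = 0.5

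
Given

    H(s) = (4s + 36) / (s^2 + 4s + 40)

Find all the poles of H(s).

The poles are the roots of the denominator s^2 + 4s + 40 = 0.
Using the quadratic formula: s = (-4 ± √(-144))/2 = -2 ± 6j.

s = -2 ± 6j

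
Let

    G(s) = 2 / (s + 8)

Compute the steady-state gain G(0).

At s = 0 each factor (s + a) contributes a and each (s^2 + bs + c) contributes c.
G(0) = 2·1 / ((8)) = 2/8 = 1/4.

G(0) = 1/4 ≈ 0.2500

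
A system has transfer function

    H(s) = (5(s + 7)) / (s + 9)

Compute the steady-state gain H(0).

At s = 0 each factor (s + a) contributes a and each (s^2 + bs + c) contributes c.
H(0) = 5·(7) / ((9)) = 35/9 = 35/9.

H(0) = 35/9 ≈ 3.889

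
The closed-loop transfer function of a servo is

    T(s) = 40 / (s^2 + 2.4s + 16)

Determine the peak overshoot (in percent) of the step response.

Comparing s^2 + 2.4s + 16 to s^2 + 2ζωₙs + ωₙ²: ωₙ = 4 rad/s and ζ = 2.4/(2·4) = 0.3.
%OS = 100·exp(−πζ/√(1−ζ²)) = 100·exp(−π·0.3/√(1−0.3²)) ≈ 37.2%.

%OS ≈ 37.2%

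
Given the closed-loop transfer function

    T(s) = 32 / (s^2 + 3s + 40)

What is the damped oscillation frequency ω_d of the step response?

ω_d ≈ 6.144 rad/s

Comparing s^2 + 3s + 40 to s^2 + 2ζωₙs + ωₙ²: ωₙ = √40 ≈ 6.325 rad/s and ζ = 3/(2·√40) ≈ 0.2372.
ζωₙ = 3/2 = 1.5, so ω_d = ωₙ√(1−ζ²) = √(ωₙ² − (ζωₙ)²) = √(40 − 1.5²) = √37.75 ≈ 6.144 rad/s.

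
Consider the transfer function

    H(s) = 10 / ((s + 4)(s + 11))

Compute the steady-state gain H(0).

H(0) = 5/22 ≈ 0.2273

Set s = 0: H(0) = (10) / (44) = 5/22.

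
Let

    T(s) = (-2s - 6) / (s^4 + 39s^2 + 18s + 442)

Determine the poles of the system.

s = 1 + 5j, 1 - 5j, -1 + 4j, -1 - 4j

The poles are the roots of the denominator s^4 + 39s^2 + 18s + 442 = 0.
No real roots exist; factor into two real quadratics: (s^2 - 2s + 26)(s^2 + 2s + 17) = 0.
Each quadratic gives a conjugate pair via the quadratic formula.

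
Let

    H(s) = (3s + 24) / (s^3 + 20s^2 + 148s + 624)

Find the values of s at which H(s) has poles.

The poles are the roots of the denominator s^3 + 20s^2 + 148s + 624 = 0.
Trying s = -12: the polynomial evaluates to 0, so (s + 12) is a factor.
Dividing out leaves s^2 + 8s + 52 = 0.
The quadratic formula then gives s = -4 ± 6j.

s = -4 ± 6j, -12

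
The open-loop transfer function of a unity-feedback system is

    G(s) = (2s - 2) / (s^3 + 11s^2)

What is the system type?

Factor s from the denominator: s^3 + 11s^2 = s^2·(s + 11).
There are 2 poles at the origin, so the system is Type 2.

Type 2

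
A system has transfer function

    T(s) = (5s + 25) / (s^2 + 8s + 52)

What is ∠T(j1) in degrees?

At s = j1: numerator = 25 + j5, denominator = 51 + j8.
∠T = ∠num − ∠den = 11.310° − (8.9149°) = 2.395°.

∠T(j1) ≈ 2.395°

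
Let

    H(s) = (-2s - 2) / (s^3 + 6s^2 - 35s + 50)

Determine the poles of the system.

The poles are the roots of the denominator s^3 + 6s^2 - 35s + 50 = 0.
Trying s = -10: the polynomial evaluates to 0, so (s + 10) is a factor.
Dividing out leaves s^2 - 4s + 5 = 0.
The quadratic formula then gives s = 2 ± 1j.

s = 2 ± j, -10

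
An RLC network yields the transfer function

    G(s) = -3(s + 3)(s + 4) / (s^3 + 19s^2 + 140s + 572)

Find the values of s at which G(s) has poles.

The poles are the roots of the denominator s^3 + 19s^2 + 140s + 572 = 0.
Trying s = -11: the polynomial evaluates to 0, so (s + 11) is a factor.
Dividing out leaves s^2 + 8s + 52 = 0.
The quadratic formula then gives s = -4 ± 6j.

s = -4 + 6j, -4 - 6j, -11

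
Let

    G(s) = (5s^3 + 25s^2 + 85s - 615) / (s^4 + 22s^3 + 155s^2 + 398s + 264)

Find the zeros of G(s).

s = -4 + 5j, -4 - 5j, 3

Set the numerator to zero: 5s^3 + 25s^2 + 85s - 615 = 0, i.e. 5·(s^3 + 5s^2 + 17s - 123) = 0.
Factoring: (s^2 + 8s + 41)(s - 3) = 0.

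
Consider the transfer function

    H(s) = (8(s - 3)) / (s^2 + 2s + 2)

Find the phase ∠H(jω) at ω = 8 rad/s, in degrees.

∠H(j8) ≈ -54.97°

At s = j8: numerator = -24 + j64, denominator = -62 + j16.
∠H = ∠num − ∠den = 110.56° − (165.53°) = -54.97°.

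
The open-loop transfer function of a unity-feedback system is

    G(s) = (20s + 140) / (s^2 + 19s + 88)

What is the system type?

Type 0

The denominator has no factor of s at the origin — no free integrator — so this is a Type 0 system.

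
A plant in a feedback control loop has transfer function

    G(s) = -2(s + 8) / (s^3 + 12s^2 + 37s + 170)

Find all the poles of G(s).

s = -1 ± 4j, -10

The poles are the roots of the denominator s^3 + 12s^2 + 37s + 170 = 0.
Trying s = -10: the polynomial evaluates to 0, so (s + 10) is a factor.
Dividing out leaves s^2 + 2s + 17 = 0.
The quadratic formula then gives s = -1 ± 4j.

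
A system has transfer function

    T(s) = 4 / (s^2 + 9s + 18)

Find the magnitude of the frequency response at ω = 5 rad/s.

Substitute s = j5: numerator = 4, denominator = -7 + j45.
|T(j5)| = |4| / |-7 + j45| = 4 / 45.541 ≈ 0.08783.

|T(j5)| ≈ 0.08783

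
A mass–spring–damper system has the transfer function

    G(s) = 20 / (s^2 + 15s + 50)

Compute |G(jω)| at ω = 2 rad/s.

Substitute s = j2: numerator = 20, denominator = 46 + j30.
|G(j2)| = |20| / |46 + j30| = 20 / 54.918 ≈ 0.3642.

|G(j2)| ≈ 0.3642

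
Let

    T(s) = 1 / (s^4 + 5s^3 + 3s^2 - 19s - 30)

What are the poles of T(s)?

s = -3, -2 ± j, 2

The poles are the roots of the denominator s^4 + 5s^3 + 3s^2 - 19s - 30 = 0.
Trying s = -3: the polynomial evaluates to 0, so (s + 3) is a factor.
Dividing out leaves s^3 + 2s^2 - 3s - 10 = 0.
This factors further as (s^2 + 4s + 5)(s - 2) = 0.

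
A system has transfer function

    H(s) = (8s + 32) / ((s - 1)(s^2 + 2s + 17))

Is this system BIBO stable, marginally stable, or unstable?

The poles can be read from the denominator factors: s = 1, -1 + 4j, -1 - 4j.
Since the pole(s) at s = 1 lie in the right half-plane, the system is unstable.

unstable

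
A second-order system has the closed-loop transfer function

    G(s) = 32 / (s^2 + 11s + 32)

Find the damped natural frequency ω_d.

Comparing s^2 + 11s + 32 to s^2 + 2ζωₙs + ωₙ²: ωₙ = √32 ≈ 5.657 rad/s and ζ = 11/(2·√32) ≈ 0.9723.
ζωₙ = 11/2 = 5.5, so ω_d = ωₙ√(1−ζ²) = √(ωₙ² − (ζωₙ)²) = √(32 − 5.5²) = √1.75 ≈ 1.323 rad/s.

ω_d ≈ 1.323 rad/s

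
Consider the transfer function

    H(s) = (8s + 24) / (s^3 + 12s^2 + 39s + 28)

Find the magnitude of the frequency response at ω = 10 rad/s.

Substitute s = j10: numerator = 24 + j80, denominator = -1172 - j610.
|H(j10)| = |24 + j80| / |-1172 - j610| = 83.522 / 1321.2 ≈ 0.06322.

|H(j10)| ≈ 0.06322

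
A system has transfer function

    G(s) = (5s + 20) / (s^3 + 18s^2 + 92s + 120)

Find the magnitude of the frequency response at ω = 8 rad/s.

Substitute s = j8: numerator = 20 + j40, denominator = -1032 + j224.
|G(j8)| = |20 + j40| / |-1032 + j224| = 44.721 / 1056.0 ≈ 0.04235.

|G(j8)| ≈ 0.04235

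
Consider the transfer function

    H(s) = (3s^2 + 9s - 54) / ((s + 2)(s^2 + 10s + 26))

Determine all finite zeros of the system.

s = 3, -6

Set the numerator to zero: 3s^2 + 9s - 54 = 0, i.e. 3·(s^2 + 3s - 18) = 0.
Factoring: (s - 3)(s + 6) = 0.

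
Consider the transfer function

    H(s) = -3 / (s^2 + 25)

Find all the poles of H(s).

s = ±5j

The poles are the roots of the denominator s^2 + 25 = 0.
Using the quadratic formula: s = (0 ± √(-100))/2 = 0 ± 5j.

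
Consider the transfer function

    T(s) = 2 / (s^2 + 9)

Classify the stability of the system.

marginally stable

The denominator s^2 + 9 factors as (s^2 + 9), giving poles at s = ±3j.
Since the simple pole(s) at s = ±3j lie on the jω-axis with none in the right half-plane, the system is marginally stable.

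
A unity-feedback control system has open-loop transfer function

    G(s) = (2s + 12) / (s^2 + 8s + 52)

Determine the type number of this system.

The denominator has no factor of s at the origin — no free integrator — so this is a Type 0 system.

Type 0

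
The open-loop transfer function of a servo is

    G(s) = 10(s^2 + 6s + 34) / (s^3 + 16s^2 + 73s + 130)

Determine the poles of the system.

s = -10, -3 ± 2j

The poles are the roots of the denominator s^3 + 16s^2 + 73s + 130 = 0.
Trying s = -10: the polynomial evaluates to 0, so (s + 10) is a factor.
Dividing out leaves s^2 + 6s + 13 = 0.
The quadratic formula then gives s = -3 ± 2j.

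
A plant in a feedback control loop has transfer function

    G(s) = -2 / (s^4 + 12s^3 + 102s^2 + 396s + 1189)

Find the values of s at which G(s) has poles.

s = -2 ± 5j, -4 ± 5j

The poles are the roots of the denominator s^4 + 12s^3 + 102s^2 + 396s + 1189 = 0.
No real roots exist; factor into two real quadratics: (s^2 + 4s + 29)(s^2 + 8s + 41) = 0.
Each quadratic gives a conjugate pair via the quadratic formula.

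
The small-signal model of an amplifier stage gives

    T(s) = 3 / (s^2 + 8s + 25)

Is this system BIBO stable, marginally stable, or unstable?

The denominator s^2 + 8s + 25 factors as (s^2 + 8s + 25), giving poles at s = -4 + 3j, -4 - 3j.
Since all poles lie strictly in the left half-plane, the system is stable.

stable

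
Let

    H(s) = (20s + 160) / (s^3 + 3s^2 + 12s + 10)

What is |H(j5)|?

|H(j5)| ≈ 2.053

Substitute s = j5: numerator = 160 + j100, denominator = -65 - j65.
|H(j5)| = |160 + j100| / |-65 - j65| = 188.68 / 91.924 ≈ 2.053.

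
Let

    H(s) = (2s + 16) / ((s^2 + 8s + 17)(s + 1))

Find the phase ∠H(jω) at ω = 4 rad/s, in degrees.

At s = j4: numerator = 16 + j8, denominator = -127 + j36.
∠H = ∠num − ∠den = 26.565° − (164.17°) = -137.6°.

∠H(j4) ≈ -137.6°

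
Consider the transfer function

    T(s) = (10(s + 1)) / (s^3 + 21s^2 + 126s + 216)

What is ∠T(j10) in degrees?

∠T(j10) ≈ -87.85°

At s = j10: numerator = 10 + j100, denominator = -1884 + j260.
∠T = ∠num − ∠den = 84.289° − (172.14°) = -87.85°.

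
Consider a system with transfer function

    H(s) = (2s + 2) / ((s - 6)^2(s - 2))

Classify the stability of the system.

The poles can be read from the denominator factors: s = 6, 2, 6.
Since the pole(s) at s = 6, 2, 6 lie in the right half-plane, the system is unstable.

unstable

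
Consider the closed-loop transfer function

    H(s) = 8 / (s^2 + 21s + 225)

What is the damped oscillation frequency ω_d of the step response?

Comparing s^2 + 21s + 225 to s^2 + 2ζωₙs + ωₙ²: ωₙ = 15 rad/s and ζ = 21/(2·15) = 0.7.
ζωₙ = 21/2 = 10.5, so ω_d = ωₙ√(1−ζ²) = √(ωₙ² − (ζωₙ)²) = √(225 − 10.5²) = √114.75 ≈ 10.71 rad/s.

ω_d ≈ 10.71 rad/s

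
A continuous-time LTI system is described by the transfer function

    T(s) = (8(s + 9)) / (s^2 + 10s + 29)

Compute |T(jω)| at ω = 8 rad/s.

|T(j8)| ≈ 1.103

Substitute s = j8: numerator = 72 + j64, denominator = -35 + j80.
|T(j8)| = |72 + j64| / |-35 + j80| = 96.333 / 87.321 ≈ 1.103.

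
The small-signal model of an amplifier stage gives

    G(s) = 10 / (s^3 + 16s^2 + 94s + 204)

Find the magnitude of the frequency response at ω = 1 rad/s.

|G(j1)| ≈ 0.04768

Substitute s = j1: numerator = 10, denominator = 188 + j93.
|G(j1)| = |10| / |188 + j93| = 10 / 209.75 ≈ 0.04768.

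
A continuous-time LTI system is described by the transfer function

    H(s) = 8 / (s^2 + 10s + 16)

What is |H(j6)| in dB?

Substitute s = j6: numerator = 8, denominator = -20 + j60.
|H(j6)| = |8| / |-20 + j60| = 8 / 63.246 ≈ 0.1265.
In decibels: 20·log₁₀(0.1265) ≈ -18.0 dB.

|H(j6)|_dB ≈ -18.0 dB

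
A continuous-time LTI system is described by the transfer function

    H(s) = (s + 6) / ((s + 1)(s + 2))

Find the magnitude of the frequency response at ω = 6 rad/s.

Substitute s = j6: numerator = 6 + j6, denominator = -34 + j18.
|H(j6)| = |6 + j6| / |-34 + j18| = 8.4853 / 38.471 ≈ 0.2206.

|H(j6)| ≈ 0.2206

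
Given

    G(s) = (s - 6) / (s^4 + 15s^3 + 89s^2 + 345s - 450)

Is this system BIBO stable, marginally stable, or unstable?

The denominator s^4 + 15s^3 + 89s^2 + 345s - 450 factors as (s - 1)(s^2 + 6s + 45)(s + 10), giving poles at s = 1, -3 ± 6j, -10.
Since the pole(s) at s = 1 lie in the right half-plane, the system is unstable.

unstable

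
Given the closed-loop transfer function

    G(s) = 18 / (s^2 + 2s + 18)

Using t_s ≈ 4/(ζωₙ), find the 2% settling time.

Comparing s^2 + 2s + 18 to s^2 + 2ζωₙs + ωₙ²: ωₙ = √18 ≈ 4.243 rad/s and ζ = 2/(2·√18) ≈ 0.2357.
ζωₙ = 2/2 = 1, so t_s ≈ 4/(ζωₙ) = 4/1 = 4 s.

t_s ≈ 4 s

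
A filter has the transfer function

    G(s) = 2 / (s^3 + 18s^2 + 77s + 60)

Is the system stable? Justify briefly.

stable

The denominator s^3 + 18s^2 + 77s + 60 factors as (s + 1)(s + 12)(s + 5), giving poles at s = -1, -12, -5.
Since all poles lie strictly in the left half-plane, the system is stable.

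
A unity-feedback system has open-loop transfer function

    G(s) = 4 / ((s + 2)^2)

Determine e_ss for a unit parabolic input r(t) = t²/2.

G(s) has no poles at the origin.
This is a Type 0 system; Ka = lim_{s→0} s^2·G(s) = 0, so the steady-state error for a parabola input is infinite.

e_ss = ∞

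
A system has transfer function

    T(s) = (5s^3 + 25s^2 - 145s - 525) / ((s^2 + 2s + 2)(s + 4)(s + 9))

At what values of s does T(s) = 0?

Set the numerator to zero: 5s^3 + 25s^2 - 145s - 525 = 0, i.e. 5·(s^3 + 5s^2 - 29s - 105) = 0.
Factoring: (s + 3)(s + 7)(s - 5) = 0.

s = -3, -7, 5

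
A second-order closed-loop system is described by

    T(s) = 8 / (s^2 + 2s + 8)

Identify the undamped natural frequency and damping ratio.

Compare the denominator to the standard form s^2 + 2ζωₙs + ωₙ².
ωₙ² = 8, so ωₙ = √8 ≈ 2.828 rad/s.
2ζωₙ = 2, so ζ = 2/(2·√8) ≈ 0.3536.

ωₙ ≈ 2.828 rad/s, ζ ≈ 0.3536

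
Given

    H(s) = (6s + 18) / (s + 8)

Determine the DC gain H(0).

Set s = 0: H(0) = (18) / (8) = 9/4.

H(0) = 9/4 ≈ 2.250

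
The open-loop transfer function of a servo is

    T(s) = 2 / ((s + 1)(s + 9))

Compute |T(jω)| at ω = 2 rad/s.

|T(j2)| ≈ 0.09701

Substitute s = j2: numerator = 2, denominator = 5 + j20.
|T(j2)| = |2| / |5 + j20| = 2 / 20.616 ≈ 0.09701.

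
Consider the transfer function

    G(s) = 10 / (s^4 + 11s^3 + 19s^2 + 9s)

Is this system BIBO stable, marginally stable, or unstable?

The denominator s^4 + 11s^3 + 19s^2 + 9s factors as s(s + 1)^2(s + 9), giving poles at s = 0, -1, -1, -9.
Since the simple pole(s) at s = 0 lie on the jω-axis with none in the right half-plane, the system is marginally stable.

marginally stable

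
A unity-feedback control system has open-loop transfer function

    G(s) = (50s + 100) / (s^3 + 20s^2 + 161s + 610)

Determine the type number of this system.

Type 0

The denominator has no factor of s at the origin — no free integrator — so this is a Type 0 system.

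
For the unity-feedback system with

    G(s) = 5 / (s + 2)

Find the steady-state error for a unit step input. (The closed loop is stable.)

e_ss = 0.2857

G(s) has no poles at the origin.
This is a Type 0 system. Kp = lim_{s→0} G(s) = 5/2.
e_ss = 1/(1 + Kp) = 1/(1 + 5/2) = 2/7 ≈ 0.2857.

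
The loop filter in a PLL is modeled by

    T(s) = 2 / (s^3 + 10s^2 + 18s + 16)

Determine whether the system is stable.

stable

The denominator s^3 + 10s^2 + 18s + 16 factors as (s^2 + 2s + 2)(s + 8), giving poles at s = -1 ± j, -8.
Since all poles lie strictly in the left half-plane, the system is stable.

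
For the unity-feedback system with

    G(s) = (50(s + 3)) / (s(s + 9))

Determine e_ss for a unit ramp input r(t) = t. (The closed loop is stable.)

G(s) has one pole at the origin.
This is a Type 1 system. Kv = lim_{s→0} s·G(s) = 150/9 = 50/3.
e_ss = 1/Kv = 1/(50/3) = 3/50 ≈ 0.06000.

e_ss = 0.06000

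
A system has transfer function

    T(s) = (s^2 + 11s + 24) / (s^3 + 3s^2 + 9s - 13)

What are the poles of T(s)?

s = -2 + 3j, -2 - 3j, 1

The poles are the roots of the denominator s^3 + 3s^2 + 9s - 13 = 0.
Trying s = 1: the polynomial evaluates to 0, so (s - 1) is a factor.
Dividing out leaves s^2 + 4s + 13 = 0.
The quadratic formula then gives s = -2 ± 3j.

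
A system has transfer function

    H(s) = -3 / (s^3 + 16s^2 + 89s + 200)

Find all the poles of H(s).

s = -4 ± 3j, -8

The poles are the roots of the denominator s^3 + 16s^2 + 89s + 200 = 0.
Trying s = -8: the polynomial evaluates to 0, so (s + 8) is a factor.
Dividing out leaves s^2 + 8s + 25 = 0.
The quadratic formula then gives s = -4 ± 3j.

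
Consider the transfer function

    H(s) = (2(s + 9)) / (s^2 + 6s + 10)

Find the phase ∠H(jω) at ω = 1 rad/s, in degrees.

∠H(j1) ≈ -27.35°

At s = j1: numerator = 18 + j2, denominator = 9 + j6.
∠H = ∠num − ∠den = 6.3402° − (33.690°) = -27.35°.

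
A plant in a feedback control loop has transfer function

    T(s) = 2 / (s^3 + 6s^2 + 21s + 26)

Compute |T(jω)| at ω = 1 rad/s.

Substitute s = j1: numerator = 2, denominator = 20 + j20.
|T(j1)| = |2| / |20 + j20| = 2 / 28.284 ≈ 0.07071.

|T(j1)| ≈ 0.07071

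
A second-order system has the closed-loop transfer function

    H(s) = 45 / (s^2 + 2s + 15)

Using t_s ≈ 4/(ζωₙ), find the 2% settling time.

Comparing s^2 + 2s + 15 to s^2 + 2ζωₙs + ωₙ²: ωₙ = √15 ≈ 3.873 rad/s and ζ = 2/(2·√15) ≈ 0.2582.
ζωₙ = 2/2 = 1, so t_s ≈ 4/(ζωₙ) = 4/1 = 4 s.

t_s ≈ 4 s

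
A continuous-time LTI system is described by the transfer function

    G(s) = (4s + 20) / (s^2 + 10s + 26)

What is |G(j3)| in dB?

|G(j3)|_dB ≈ -3.40 dB

Substitute s = j3: numerator = 20 + j12, denominator = 17 + j30.
|G(j3)| = |20 + j12| / |17 + j30| = 23.324 / 34.482 ≈ 0.6764.
In decibels: 20·log₁₀(0.6764) ≈ -3.40 dB.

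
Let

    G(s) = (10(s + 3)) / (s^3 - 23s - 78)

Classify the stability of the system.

The denominator s^3 - 23s - 78 factors as (s - 6)(s^2 + 6s + 13), giving poles at s = 6, -3 ± 2j.
Since the pole(s) at s = 6 lie in the right half-plane, the system is unstable.

unstable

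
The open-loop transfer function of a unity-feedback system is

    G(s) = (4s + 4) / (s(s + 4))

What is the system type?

The denominator has 1 factor of s at the origin (free integrator), so this is a Type 1 system.

Type 1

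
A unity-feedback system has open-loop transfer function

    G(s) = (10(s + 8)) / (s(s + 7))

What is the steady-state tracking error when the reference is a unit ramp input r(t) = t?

e_ss = 0.08750

G(s) has one pole at the origin.
This is a Type 1 system. Kv = lim_{s→0} s·G(s) = 80/7.
e_ss = 1/Kv = 1/(80/7) = 7/80 ≈ 0.08750.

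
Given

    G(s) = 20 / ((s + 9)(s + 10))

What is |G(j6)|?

|G(j6)| ≈ 0.1586

Substitute s = j6: numerator = 20, denominator = 54 + j114.
|G(j6)| = |20| / |54 + j114| = 20 / 126.14 ≈ 0.1586.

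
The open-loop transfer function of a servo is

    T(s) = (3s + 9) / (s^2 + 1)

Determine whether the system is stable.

The denominator s^2 + 1 factors as (s^2 + 1), giving poles at s = ±j.
Since the simple pole(s) at s = j, -j lie on the jω-axis with none in the right half-plane, the system is marginally stable.

marginally stable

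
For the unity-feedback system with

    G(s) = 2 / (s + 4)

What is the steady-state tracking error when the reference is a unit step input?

G(s) has no poles at the origin.
This is a Type 0 system. Kp = lim_{s→0} G(s) = 2/4 = 1/2.
e_ss = 1/(1 + Kp) = 1/(1 + 1/2) = 2/3 ≈ 0.6667.

e_ss = 0.6667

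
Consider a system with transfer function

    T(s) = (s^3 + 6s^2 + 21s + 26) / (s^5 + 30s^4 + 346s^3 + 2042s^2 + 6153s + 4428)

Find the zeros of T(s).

Set the numerator to zero: s^3 + 6s^2 + 21s + 26 = 0.
Factoring: (s + 2)(s^2 + 4s + 13) = 0.

s = -2, -2 ± 3j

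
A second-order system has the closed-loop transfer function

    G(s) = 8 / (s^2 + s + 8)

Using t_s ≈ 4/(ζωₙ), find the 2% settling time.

t_s ≈ 8 s

Comparing s^2 + s + 8 to s^2 + 2ζωₙs + ωₙ²: ωₙ = √8 ≈ 2.828 rad/s and ζ = 1/(2·√8) ≈ 0.1768.
ζωₙ = 1/2 = 0.5, so t_s ≈ 4/(ζωₙ) = 4/0.5 = 8 s.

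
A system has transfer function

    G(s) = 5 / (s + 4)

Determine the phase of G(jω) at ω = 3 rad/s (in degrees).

At s = j3: numerator = 5, denominator = 4 + j3.
∠G = ∠num − ∠den = 0° − (36.870°) = -36.87°.

∠G(j3) ≈ -36.87°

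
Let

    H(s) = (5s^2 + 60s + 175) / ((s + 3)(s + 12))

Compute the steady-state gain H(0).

Set s = 0: H(0) = (175) / (36) = 175/36.

H(0) = 175/36 ≈ 4.861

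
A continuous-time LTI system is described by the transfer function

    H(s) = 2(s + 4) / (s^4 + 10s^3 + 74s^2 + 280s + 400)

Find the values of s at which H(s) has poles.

s = -3 + j, -3 - j, -2 + 6j, -2 - 6j

The poles are the roots of the denominator s^4 + 10s^3 + 74s^2 + 280s + 400 = 0.
No real roots exist; factor into two real quadratics: (s^2 + 6s + 10)(s^2 + 4s + 40) = 0.
Each quadratic gives a conjugate pair via the quadratic formula.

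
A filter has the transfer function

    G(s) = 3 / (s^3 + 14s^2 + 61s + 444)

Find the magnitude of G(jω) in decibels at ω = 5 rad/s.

Substitute s = j5: numerator = 3, denominator = 94 + j180.
|G(j5)| = |3| / |94 + j180| = 3 / 203.07 ≈ 0.01477.
In decibels: 20·log₁₀(0.01477) ≈ -36.6 dB.

|G(j5)|_dB ≈ -36.6 dB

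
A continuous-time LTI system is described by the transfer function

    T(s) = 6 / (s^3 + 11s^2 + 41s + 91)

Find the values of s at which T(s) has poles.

The poles are the roots of the denominator s^3 + 11s^2 + 41s + 91 = 0.
Trying s = -7: the polynomial evaluates to 0, so (s + 7) is a factor.
Dividing out leaves s^2 + 4s + 13 = 0.
The quadratic formula then gives s = -2 ± 3j.

s = -2 + 3j, -2 - 3j, -7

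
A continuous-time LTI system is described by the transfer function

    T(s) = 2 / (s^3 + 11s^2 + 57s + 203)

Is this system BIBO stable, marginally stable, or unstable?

The denominator s^3 + 11s^2 + 57s + 203 factors as (s + 7)(s^2 + 4s + 29), giving poles at s = -7, -2 ± 5j.
Since all poles lie strictly in the left half-plane, the system is stable.

stable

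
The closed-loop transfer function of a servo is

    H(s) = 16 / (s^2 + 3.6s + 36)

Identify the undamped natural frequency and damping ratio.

ωₙ = 6 rad/s, ζ = 0.3

Compare the denominator to the standard form s^2 + 2ζωₙs + ωₙ².
ωₙ² = 36, so ωₙ = 6 rad/s.
2ζωₙ = 3.6, so ζ = 3.6/(2·6) = 0.3.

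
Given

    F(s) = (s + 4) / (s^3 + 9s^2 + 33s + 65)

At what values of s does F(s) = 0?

s = -4

Set the numerator to zero: s + 4 = 0.
So s = -4.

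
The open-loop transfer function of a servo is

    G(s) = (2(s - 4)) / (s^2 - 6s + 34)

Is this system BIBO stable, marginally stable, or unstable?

The denominator s^2 - 6s + 34 factors as (s^2 - 6s + 34), giving poles at s = 3 + 5j, 3 - 5j.
Since the pole(s) at s = 3 ± 5j lie in the right half-plane, the system is unstable.

unstable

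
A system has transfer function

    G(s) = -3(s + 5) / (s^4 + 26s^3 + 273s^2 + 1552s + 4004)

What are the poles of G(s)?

s = -4 ± 6j, -7, -11

The poles are the roots of the denominator s^4 + 26s^3 + 273s^2 + 1552s + 4004 = 0.
Trying s = -7: the polynomial evaluates to 0, so (s + 7) is a factor.
Dividing out leaves s^3 + 19s^2 + 140s + 572 = 0.
This factors further as (s^2 + 8s + 52)(s + 11) = 0.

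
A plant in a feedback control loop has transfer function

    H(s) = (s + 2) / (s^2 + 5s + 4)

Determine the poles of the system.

The poles are the roots of the denominator s^2 + 5s + 4 = 0.
Factoring: (s + 4)(s + 1) = 0, so s = -4 and s = -1.

s = -4, -1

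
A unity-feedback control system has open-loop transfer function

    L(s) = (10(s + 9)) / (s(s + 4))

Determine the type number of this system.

Type 1

The denominator has 1 factor of s at the origin (free integrator), so this is a Type 1 system.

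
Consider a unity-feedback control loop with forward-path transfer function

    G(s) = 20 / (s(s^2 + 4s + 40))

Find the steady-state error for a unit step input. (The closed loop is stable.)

e_ss = 0

G(s) has one pole at the origin.
This is a Type 1 system; for a step input the steady-state error is zero.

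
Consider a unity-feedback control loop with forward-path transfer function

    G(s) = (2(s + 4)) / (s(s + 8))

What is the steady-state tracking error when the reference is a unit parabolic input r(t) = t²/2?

e_ss = ∞

G(s) has one pole at the origin.
This is a Type 1 system; Ka = lim_{s→0} s^2·G(s) = 0, so the steady-state error for a parabola input is infinite.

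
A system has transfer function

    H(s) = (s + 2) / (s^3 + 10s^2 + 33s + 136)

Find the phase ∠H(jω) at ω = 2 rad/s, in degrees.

At s = j2: numerator = 2 + j2, denominator = 96 + j58.
∠H = ∠num − ∠den = 45° − (31.139°) = 13.86°.

∠H(j2) ≈ 13.86°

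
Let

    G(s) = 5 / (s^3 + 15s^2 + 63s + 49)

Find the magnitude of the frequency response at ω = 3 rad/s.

Substitute s = j3: numerator = 5, denominator = -86 + j162.
|G(j3)| = |5| / |-86 + j162| = 5 / 183.41 ≈ 0.02726.

|G(j3)| ≈ 0.02726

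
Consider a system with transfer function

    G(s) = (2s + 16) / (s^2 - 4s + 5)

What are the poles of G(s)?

s = 2 ± j

The poles are the roots of the denominator s^2 - 4s + 5 = 0.
Using the quadratic formula: s = (4 ± √(-4))/2 = 2 ± 1j.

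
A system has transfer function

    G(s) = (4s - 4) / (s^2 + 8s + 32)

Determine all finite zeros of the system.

s = 1

Set the numerator to zero: 4s - 4 = 0, i.e. 4·(s - 1) = 0.
So s = 1.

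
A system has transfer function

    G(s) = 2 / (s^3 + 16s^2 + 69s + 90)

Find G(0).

Set s = 0: G(0) = (2) / (90) = 1/45.

G(0) = 1/45 ≈ 0.02222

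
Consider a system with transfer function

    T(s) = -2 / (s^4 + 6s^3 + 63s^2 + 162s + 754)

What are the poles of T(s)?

s = -2 ± 5j, -1 ± 5j

The poles are the roots of the denominator s^4 + 6s^3 + 63s^2 + 162s + 754 = 0.
No real roots exist; factor into two real quadratics: (s^2 + 4s + 29)(s^2 + 2s + 26) = 0.
Each quadratic gives a conjugate pair via the quadratic formula.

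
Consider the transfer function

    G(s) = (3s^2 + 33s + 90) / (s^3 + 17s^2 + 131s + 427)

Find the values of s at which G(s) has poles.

s = -5 ± 6j, -7

The poles are the roots of the denominator s^3 + 17s^2 + 131s + 427 = 0.
Trying s = -7: the polynomial evaluates to 0, so (s + 7) is a factor.
Dividing out leaves s^2 + 10s + 61 = 0.
The quadratic formula then gives s = -5 ± 6j.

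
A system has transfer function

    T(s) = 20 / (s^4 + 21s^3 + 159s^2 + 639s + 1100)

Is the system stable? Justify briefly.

The denominator s^4 + 21s^3 + 159s^2 + 639s + 1100 factors as (s + 11)(s^2 + 6s + 25)(s + 4), giving poles at s = -11, -3 + 4j, -3 - 4j, -4.
Since all poles lie strictly in the left half-plane, the system is stable.

stable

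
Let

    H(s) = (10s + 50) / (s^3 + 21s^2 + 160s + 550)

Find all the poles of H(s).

s = -5 ± 5j, -11

The poles are the roots of the denominator s^3 + 21s^2 + 160s + 550 = 0.
Trying s = -11: the polynomial evaluates to 0, so (s + 11) is a factor.
Dividing out leaves s^2 + 10s + 50 = 0.
The quadratic formula then gives s = -5 ± 5j.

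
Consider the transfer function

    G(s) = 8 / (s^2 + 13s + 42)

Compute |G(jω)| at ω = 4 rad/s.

|G(j4)| ≈ 0.1376

Substitute s = j4: numerator = 8, denominator = 26 + j52.
|G(j4)| = |8| / |26 + j52| = 8 / 58.138 ≈ 0.1376.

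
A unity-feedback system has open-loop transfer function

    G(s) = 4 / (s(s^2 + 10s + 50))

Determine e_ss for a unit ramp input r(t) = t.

e_ss = 12.50

G(s) has one pole at the origin.
This is a Type 1 system. Kv = lim_{s→0} s·G(s) = 4/50 = 2/25.
e_ss = 1/Kv = 1/(2/25) = 25/2 ≈ 12.50.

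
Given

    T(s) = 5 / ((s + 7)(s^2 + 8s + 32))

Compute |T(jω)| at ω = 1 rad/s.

Substitute s = j1: numerator = 5, denominator = 209 + j87.
|T(j1)| = |5| / |209 + j87| = 5 / 226.38 ≈ 0.02209.

|T(j1)| ≈ 0.02209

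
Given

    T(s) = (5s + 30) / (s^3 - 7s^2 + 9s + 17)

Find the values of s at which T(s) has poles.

s = 4 + j, 4 - j, -1

The poles are the roots of the denominator s^3 - 7s^2 + 9s + 17 = 0.
Trying s = -1: the polynomial evaluates to 0, so (s + 1) is a factor.
Dividing out leaves s^2 - 8s + 17 = 0.
The quadratic formula then gives s = 4 ± 1j.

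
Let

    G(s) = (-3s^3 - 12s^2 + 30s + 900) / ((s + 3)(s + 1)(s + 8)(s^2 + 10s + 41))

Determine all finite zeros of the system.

s = 6, -5 + 5j, -5 - 5j

Set the numerator to zero: -3s^3 - 12s^2 + 30s + 900 = 0, i.e. -3·(s^3 + 4s^2 - 10s - 300) = 0.
Factoring: (s - 6)(s^2 + 10s + 50) = 0.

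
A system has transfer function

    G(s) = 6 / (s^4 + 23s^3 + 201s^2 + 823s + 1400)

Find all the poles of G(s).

The poles are the roots of the denominator s^4 + 23s^3 + 201s^2 + 823s + 1400 = 0.
Trying s = -7: the polynomial evaluates to 0, so (s + 7) is a factor.
Dividing out leaves s^3 + 16s^2 + 89s + 200 = 0.
This factors further as (s + 8)(s^2 + 8s + 25) = 0.

s = -7, -8, -4 + 3j, -4 - 3j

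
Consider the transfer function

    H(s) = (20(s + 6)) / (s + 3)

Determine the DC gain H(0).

At s = 0 each factor (s + a) contributes a and each (s^2 + bs + c) contributes c.
H(0) = 20·(6) / ((3)) = 120/3 = 40.

H(0) = 40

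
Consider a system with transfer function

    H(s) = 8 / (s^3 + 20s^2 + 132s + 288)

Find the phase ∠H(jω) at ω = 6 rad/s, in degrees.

At s = j6: numerator = 8, denominator = -432 + j576.
∠H = ∠num − ∠den = 0° − (126.87°) = -126.9°.

∠H(j6) ≈ -126.9°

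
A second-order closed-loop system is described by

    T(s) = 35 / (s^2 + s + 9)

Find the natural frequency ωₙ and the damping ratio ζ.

Compare the denominator to the standard form s^2 + 2ζωₙs + ωₙ².
ωₙ² = 9, so ωₙ = 3 rad/s.
2ζωₙ = 1, so ζ = 1/(2·3) ≈ 0.1667.

ωₙ = 3 rad/s, ζ ≈ 0.1667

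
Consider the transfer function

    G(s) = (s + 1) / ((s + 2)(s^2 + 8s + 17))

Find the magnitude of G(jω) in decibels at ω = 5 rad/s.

|G(j5)|_dB ≈ -32.7 dB

Substitute s = j5: numerator = 1 + j5, denominator = -216 + j40.
|G(j5)| = |1 + j5| / |-216 + j40| = 5.0990 / 219.67 ≈ 0.02321.
In decibels: 20·log₁₀(0.02321) ≈ -32.7 dB.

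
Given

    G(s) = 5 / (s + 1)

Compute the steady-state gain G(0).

G(0) = 5

Set s = 0: G(0) = (5) / (1) = 5.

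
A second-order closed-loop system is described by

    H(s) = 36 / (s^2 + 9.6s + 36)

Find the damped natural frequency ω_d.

ω_d = 3.600 rad/s

Comparing s^2 + 9.6s + 36 to s^2 + 2ζωₙs + ωₙ²: ωₙ = 6 rad/s and ζ = 9.6/(2·6) = 0.8.
ζωₙ = 9.6/2 = 4.8, so ω_d = ωₙ√(1−ζ²) = √(ωₙ² − (ζωₙ)²) = √(36 − 4.8²) = √12.96 = 3.600 rad/s.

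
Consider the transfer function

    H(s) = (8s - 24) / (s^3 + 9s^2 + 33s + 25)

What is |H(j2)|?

Substitute s = j2: numerator = -24 + j16, denominator = -11 + j58.
|H(j2)| = |-24 + j16| / |-11 + j58| = 28.844 / 59.034 ≈ 0.4886.

|H(j2)| ≈ 0.4886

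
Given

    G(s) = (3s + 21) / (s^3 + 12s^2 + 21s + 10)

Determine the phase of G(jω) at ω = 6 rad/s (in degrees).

At s = j6: numerator = 21 + j18, denominator = -422 - j90.
∠G = ∠num − ∠den = 40.601° − (-167.96°) = 208.6°, which wraps to -151.4°.

∠G(j6) ≈ -151.4°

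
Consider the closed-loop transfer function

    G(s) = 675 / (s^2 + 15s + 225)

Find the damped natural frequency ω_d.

Comparing s^2 + 15s + 225 to s^2 + 2ζωₙs + ωₙ²: ωₙ = 15 rad/s and ζ = 15/(2·15) = 0.5.
ζωₙ = 15/2 = 7.5, so ω_d = ωₙ√(1−ζ²) = √(ωₙ² − (ζωₙ)²) = √(225 − 7.5²) = √168.75 ≈ 12.99 rad/s.

ω_d ≈ 12.99 rad/s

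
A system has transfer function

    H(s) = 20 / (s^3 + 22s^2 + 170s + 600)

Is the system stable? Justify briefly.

stable

The denominator s^3 + 22s^2 + 170s + 600 factors as (s^2 + 10s + 50)(s + 12), giving poles at s = -5 + 5j, -5 - 5j, -12.
Since all poles lie strictly in the left half-plane, the system is stable.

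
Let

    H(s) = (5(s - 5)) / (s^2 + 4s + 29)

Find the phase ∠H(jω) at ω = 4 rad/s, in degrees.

∠H(j4) ≈ 90.43°

At s = j4: numerator = -25 + j20, denominator = 13 + j16.
∠H = ∠num − ∠den = 141.34° − (50.906°) = 90.43°.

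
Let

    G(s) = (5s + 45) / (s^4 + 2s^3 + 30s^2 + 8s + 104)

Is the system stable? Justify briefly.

marginally stable

The denominator s^4 + 2s^3 + 30s^2 + 8s + 104 factors as (s^2 + 4)(s^2 + 2s + 26), giving poles at s = ±2j, -1 ± 5j.
Since the simple pole(s) at s = 2j, -2j lie on the jω-axis with none in the right half-plane, the system is marginally stable.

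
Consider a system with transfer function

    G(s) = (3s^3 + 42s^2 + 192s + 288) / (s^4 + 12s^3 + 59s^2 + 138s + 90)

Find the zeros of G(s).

Set the numerator to zero: 3s^3 + 42s^2 + 192s + 288 = 0, i.e. 3·(s^3 + 14s^2 + 64s + 96) = 0.
Factoring: (s + 6)(s + 4)^2 = 0.

s = -6, -4, -4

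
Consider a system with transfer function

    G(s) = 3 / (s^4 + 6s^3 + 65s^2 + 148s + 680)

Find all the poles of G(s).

The poles are the roots of the denominator s^4 + 6s^3 + 65s^2 + 148s + 680 = 0.
No real roots exist; factor into two real quadratics: (s^2 + 2s + 17)(s^2 + 4s + 40) = 0.
Each quadratic gives a conjugate pair via the quadratic formula.

s = -1 ± 4j, -2 ± 6j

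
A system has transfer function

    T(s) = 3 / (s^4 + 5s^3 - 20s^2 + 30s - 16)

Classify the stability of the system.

The denominator s^4 + 5s^3 - 20s^2 + 30s - 16 factors as (s - 1)(s^2 - 2s + 2)(s + 8), giving poles at s = 1, 1 + j, 1 - j, -8.
Since the pole(s) at s = 1, 1 ± j lie in the right half-plane, the system is unstable.

unstable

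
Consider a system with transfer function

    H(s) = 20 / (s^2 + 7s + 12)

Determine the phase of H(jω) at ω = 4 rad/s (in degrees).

At s = j4: numerator = 20, denominator = -4 + j28.
∠H = ∠num − ∠den = 0° − (98.130°) = -98.13°.

∠H(j4) ≈ -98.13°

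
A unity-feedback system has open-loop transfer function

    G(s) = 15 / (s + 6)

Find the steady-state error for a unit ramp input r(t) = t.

G(s) has no poles at the origin.
This is a Type 0 system; Kv = lim_{s→0} s·G(s) = 0, so the steady-state error for a ramp input is infinite.

e_ss = ∞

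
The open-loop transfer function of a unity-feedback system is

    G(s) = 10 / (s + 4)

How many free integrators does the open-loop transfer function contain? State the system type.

The denominator has no factor of s at the origin — no free integrator — so this is a Type 0 system.

Type 0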